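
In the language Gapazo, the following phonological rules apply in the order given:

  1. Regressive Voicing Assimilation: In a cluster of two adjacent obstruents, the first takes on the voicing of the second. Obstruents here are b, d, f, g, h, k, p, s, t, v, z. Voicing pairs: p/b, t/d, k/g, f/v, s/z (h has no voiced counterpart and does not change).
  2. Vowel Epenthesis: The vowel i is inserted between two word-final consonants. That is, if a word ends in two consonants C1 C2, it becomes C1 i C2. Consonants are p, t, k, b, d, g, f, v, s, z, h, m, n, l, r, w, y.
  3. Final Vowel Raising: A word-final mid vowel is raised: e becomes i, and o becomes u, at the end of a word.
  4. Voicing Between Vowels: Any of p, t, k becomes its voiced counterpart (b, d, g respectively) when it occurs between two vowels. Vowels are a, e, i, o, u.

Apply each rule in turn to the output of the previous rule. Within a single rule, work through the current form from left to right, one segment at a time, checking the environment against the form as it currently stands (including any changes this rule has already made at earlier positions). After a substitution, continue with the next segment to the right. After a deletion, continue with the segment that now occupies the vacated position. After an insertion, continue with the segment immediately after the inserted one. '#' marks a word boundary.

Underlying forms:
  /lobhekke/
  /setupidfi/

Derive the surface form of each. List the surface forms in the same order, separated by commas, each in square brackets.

[lophekki], [sedubitfi]

/lobhekke/:
  1 Regressive Voicing Assimilation: [lobhekke] → [lophekke]
  2 Vowel Epenthesis: no change — [lophekke]
  3 Final Vowel Raising: [lophekke] → [lophekki]
  4 Voicing Between Vowels: no change — [lophekki]
/setupidfi/:
  1 Regressive Voicing Assimilation: [setupidfi] → [setupitfi]
  2 Vowel Epenthesis: no change — [setupitfi]
  3 Final Vowel Raising: no change — [setupitfi]
  4 Voicing Between Vowels: [setupitfi] → [sedubitfi]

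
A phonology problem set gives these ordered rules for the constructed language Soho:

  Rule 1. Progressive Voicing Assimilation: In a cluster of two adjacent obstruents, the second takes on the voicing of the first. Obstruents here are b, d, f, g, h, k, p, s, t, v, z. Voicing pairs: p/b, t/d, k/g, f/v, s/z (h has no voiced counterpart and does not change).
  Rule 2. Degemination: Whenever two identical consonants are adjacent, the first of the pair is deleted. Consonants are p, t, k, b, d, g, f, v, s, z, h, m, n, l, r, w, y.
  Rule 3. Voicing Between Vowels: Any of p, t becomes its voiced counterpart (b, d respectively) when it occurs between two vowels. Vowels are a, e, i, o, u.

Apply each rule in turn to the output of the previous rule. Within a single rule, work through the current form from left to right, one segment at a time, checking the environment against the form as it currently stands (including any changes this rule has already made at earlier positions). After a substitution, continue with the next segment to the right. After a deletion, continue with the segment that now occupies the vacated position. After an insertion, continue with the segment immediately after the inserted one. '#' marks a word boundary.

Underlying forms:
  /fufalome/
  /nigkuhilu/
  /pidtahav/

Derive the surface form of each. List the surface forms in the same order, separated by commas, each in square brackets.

/fufalome/:
  Rule 1 Progressive Voicing Assimilation: no change — [fufalome]
  Rule 2 Degemination: no change — [fufalome]
  Rule 3 Voicing Between Vowels: no change — [fufalome]
/nigkuhilu/:
  Rule 1 Progressive Voicing Assimilation: [nigkuhilu] → [nigguhilu]
  Rule 2 Degemination: [nigguhilu] → [niguhilu]
  Rule 3 Voicing Between Vowels: no change — [niguhilu]
/pidtahav/:
  Rule 1 Progressive Voicing Assimilation: [pidtahav] → [piddahav]
  Rule 2 Degemination: [piddahav] → [pidahav]
  Rule 3 Voicing Between Vowels: no change — [pidahav]

[fufalome], [niguhilu], [pidahav]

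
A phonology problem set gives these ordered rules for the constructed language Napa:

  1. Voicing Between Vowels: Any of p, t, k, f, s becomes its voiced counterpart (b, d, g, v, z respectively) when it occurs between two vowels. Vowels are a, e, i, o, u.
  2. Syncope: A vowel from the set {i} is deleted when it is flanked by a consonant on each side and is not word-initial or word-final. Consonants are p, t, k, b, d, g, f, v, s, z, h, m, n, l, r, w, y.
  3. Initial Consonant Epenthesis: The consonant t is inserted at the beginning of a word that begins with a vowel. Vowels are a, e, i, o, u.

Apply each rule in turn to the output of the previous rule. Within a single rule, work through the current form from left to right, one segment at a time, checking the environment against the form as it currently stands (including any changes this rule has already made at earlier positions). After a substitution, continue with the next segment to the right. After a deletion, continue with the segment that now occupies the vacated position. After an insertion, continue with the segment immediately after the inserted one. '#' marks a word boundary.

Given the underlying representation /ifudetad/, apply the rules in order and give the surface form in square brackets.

[tivudedad]

1 Voicing Between Vowels: [ifudetad] → [ivudedad]
2 Syncope: no change — [ivudedad]
3 Initial Consonant Epenthesis: [ivudedad] → [tivudedad]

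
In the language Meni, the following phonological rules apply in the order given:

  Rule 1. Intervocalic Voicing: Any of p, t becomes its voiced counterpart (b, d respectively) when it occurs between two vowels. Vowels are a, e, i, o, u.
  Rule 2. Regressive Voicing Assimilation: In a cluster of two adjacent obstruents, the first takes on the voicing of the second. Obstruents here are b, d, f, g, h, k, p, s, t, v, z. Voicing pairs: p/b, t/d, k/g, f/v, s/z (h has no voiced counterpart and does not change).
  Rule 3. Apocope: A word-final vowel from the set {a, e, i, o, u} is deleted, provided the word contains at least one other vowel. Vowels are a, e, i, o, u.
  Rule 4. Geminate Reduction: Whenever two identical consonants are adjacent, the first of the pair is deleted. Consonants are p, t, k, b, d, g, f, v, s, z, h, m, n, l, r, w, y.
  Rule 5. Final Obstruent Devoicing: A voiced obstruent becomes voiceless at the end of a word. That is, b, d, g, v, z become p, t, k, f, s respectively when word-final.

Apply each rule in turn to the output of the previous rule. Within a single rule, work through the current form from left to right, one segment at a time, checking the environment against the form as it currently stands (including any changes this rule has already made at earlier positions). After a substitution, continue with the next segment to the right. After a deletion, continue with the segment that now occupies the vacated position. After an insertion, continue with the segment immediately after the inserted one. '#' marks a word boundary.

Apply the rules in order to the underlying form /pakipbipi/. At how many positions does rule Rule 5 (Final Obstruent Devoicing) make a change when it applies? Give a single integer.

Rule 1 Intervocalic Voicing: [pakipbipi] → [pakipbibi]
Rule 2 Regressive Voicing Assimilation: [pakipbibi] → [pakibbibi]
Rule 3 Apocope: [pakibbibi] → [pakibbib]
Rule 4 Geminate Reduction: [pakibbib] → [pakibib]
Rule 5 Final Obstruent Devoicing: [pakibib] → [pakibip]
Rule Rule 5 changed 1 position(s).

1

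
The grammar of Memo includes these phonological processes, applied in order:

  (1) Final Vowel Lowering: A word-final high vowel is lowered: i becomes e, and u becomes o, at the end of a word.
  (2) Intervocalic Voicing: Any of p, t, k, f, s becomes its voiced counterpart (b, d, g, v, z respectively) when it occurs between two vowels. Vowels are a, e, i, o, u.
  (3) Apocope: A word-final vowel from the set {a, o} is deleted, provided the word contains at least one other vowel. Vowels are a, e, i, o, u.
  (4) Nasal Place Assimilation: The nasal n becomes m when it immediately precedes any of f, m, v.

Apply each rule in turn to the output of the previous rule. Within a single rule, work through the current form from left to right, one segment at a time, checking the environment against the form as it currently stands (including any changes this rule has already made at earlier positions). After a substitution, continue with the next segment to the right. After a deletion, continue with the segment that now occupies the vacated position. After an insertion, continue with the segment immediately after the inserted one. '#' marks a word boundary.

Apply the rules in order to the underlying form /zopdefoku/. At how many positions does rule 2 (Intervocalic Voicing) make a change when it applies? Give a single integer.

(1) Final Vowel Lowering: [zopdefoku] → [zopdefoko]
(2) Intervocalic Voicing: [zopdefoko] → [zopdevogo]
(3) Apocope: [zopdevogo] → [zopdevog]
(4) Nasal Place Assimilation: no change — [zopdevog]
Rule 2 changed 2 position(s).

2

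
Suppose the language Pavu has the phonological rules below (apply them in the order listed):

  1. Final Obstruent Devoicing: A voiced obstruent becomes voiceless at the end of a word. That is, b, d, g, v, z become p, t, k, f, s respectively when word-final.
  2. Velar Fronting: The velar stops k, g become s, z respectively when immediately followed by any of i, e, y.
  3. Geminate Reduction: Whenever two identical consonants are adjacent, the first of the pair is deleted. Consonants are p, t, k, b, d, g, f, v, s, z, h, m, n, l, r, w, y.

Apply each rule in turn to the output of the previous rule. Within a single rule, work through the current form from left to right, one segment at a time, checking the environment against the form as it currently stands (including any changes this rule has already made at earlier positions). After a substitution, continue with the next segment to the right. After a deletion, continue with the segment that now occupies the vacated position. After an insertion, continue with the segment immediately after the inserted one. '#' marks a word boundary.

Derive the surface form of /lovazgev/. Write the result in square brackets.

1 Final Obstruent Devoicing: [lovazgev] → [lovazgef]
2 Velar Fronting: [lovazgef] → [lovazzef]
3 Geminate Reduction: [lovazzef] → [lovazef]

[lovazef]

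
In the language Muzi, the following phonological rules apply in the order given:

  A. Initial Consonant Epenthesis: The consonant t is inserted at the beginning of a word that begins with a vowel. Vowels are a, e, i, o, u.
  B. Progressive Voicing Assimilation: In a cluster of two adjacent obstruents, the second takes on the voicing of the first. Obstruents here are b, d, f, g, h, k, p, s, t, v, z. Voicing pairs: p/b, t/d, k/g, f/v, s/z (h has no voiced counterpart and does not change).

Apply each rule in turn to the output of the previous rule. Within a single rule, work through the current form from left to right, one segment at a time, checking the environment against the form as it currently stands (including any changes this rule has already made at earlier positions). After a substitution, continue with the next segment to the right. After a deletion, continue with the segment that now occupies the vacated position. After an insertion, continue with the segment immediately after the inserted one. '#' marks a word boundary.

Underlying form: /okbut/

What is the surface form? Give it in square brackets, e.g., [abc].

[tokput]

A Initial Consonant Epenthesis: [okbut] → [tokbut]
B Progressive Voicing Assimilation: [tokbut] → [tokput]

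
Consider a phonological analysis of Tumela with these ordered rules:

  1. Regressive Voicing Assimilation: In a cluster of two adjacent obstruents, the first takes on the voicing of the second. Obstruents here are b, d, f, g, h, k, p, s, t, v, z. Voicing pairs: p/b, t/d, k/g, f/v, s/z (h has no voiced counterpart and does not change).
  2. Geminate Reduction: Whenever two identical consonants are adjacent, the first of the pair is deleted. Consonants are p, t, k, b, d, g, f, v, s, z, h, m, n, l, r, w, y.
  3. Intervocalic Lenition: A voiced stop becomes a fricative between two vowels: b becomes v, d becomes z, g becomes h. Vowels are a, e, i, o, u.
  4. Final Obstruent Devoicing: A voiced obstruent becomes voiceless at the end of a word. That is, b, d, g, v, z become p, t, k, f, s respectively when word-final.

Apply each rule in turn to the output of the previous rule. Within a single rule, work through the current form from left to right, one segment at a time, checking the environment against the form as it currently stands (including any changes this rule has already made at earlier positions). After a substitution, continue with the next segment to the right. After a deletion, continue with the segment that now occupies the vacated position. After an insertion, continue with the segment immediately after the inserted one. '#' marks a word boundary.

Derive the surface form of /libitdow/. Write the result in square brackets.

1 Regressive Voicing Assimilation: [libitdow] → [libiddow]
2 Geminate Reduction: [libiddow] → [libidow]
3 Intervocalic Lenition: [libidow] → [livizow]
4 Final Obstruent Devoicing: no change — [livizow]

[livizow]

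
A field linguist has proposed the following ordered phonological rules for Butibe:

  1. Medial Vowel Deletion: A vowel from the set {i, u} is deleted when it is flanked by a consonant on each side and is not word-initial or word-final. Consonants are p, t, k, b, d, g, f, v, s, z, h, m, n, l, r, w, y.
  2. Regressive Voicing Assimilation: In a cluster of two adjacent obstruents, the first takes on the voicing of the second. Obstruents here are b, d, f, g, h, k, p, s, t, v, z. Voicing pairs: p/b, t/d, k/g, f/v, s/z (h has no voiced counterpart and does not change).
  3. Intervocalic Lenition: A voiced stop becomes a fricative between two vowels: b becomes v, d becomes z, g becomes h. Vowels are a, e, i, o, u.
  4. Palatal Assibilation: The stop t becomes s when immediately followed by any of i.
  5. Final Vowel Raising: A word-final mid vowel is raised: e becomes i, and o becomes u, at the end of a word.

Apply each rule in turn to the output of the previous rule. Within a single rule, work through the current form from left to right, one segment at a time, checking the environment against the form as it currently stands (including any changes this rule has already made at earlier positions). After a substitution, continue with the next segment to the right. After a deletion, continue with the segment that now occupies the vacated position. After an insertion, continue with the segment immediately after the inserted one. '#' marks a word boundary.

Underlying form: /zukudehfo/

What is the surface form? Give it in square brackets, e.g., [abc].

[sgdehfu]

1 Medial Vowel Deletion: [zukudehfo] → [zkdehfo]
2 Regressive Voicing Assimilation: [zkdehfo] → [sgdehfo]
3 Intervocalic Lenition: no change — [sgdehfo]
4 Palatal Assibilation: no change — [sgdehfo]
5 Final Vowel Raising: [sgdehfo] → [sgdehfu]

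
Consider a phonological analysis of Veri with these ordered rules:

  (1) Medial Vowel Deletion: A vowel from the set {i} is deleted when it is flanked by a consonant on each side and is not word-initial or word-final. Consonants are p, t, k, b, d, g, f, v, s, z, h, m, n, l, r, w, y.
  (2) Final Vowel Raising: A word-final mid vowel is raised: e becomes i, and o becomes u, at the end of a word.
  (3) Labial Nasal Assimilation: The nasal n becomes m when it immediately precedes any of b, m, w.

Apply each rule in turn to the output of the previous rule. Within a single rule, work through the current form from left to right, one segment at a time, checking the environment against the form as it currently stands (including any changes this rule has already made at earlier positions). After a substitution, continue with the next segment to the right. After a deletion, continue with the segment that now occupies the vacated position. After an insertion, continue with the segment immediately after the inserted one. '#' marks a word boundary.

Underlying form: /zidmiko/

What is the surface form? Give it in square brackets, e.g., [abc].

(1) Medial Vowel Deletion: [zidmiko] → [zdmko]
(2) Final Vowel Raising: [zdmko] → [zdmku]
(3) Labial Nasal Assimilation: no change — [zdmku]

[zdmku]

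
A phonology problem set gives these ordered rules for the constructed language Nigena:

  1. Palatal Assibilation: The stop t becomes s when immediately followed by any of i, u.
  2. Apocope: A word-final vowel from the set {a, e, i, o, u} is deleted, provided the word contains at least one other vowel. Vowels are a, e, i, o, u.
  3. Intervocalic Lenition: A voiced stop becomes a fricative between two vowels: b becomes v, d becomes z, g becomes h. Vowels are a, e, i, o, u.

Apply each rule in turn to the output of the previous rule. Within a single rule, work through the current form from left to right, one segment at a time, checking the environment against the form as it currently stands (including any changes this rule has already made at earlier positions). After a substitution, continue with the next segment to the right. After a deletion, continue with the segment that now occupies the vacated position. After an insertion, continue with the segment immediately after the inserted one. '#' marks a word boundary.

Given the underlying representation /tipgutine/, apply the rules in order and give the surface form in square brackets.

1 Palatal Assibilation: [tipgutine] → [sipgusine]
2 Apocope: [sipgusine] → [sipgusin]
3 Intervocalic Lenition: no change — [sipgusin]

[sipgusin]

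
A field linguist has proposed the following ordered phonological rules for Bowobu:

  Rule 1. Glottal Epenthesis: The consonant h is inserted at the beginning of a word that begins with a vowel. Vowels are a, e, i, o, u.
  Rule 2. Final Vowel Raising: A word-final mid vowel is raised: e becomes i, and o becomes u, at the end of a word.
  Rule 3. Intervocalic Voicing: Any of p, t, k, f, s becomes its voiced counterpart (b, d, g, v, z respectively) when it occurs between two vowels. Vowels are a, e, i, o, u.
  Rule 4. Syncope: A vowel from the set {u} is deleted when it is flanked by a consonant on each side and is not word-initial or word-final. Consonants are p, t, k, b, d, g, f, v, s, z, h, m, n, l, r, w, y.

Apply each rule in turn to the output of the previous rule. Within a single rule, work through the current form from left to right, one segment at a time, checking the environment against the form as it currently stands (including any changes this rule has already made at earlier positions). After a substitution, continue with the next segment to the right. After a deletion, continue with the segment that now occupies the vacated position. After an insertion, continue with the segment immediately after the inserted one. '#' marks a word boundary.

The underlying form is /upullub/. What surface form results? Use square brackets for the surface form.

Rule 1 Glottal Epenthesis: [upullub] → [hupullub]
Rule 2 Final Vowel Raising: no change — [hupullub]
Rule 3 Intervocalic Voicing: [hupullub] → [hubullub]
Rule 4 Syncope: [hubullub] → [hbllb]

[hbllb]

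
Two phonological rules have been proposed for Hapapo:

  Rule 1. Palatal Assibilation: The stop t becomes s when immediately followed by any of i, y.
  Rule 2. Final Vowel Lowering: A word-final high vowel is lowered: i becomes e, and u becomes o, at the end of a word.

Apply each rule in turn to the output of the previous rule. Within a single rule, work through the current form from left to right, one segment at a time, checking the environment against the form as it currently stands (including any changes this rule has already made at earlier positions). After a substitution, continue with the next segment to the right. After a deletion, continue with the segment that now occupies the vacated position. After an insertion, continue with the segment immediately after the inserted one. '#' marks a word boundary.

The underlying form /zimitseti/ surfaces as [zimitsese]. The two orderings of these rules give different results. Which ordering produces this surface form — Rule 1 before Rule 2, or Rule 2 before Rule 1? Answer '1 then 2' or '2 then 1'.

Order 1 then 2:
  1 Palatal Assibilation: [zimitseti] → [zimitsesi]
  2 Final Vowel Lowering: [zimitsesi] → [zimitsese]
  result: [zimitsese]
Order 2 then 1:
  2 Final Vowel Lowering: [zimitseti] → [zimitsete]
  1 Palatal Assibilation: no change — [zimitsete]
  result: [zimitsete]

1 then 2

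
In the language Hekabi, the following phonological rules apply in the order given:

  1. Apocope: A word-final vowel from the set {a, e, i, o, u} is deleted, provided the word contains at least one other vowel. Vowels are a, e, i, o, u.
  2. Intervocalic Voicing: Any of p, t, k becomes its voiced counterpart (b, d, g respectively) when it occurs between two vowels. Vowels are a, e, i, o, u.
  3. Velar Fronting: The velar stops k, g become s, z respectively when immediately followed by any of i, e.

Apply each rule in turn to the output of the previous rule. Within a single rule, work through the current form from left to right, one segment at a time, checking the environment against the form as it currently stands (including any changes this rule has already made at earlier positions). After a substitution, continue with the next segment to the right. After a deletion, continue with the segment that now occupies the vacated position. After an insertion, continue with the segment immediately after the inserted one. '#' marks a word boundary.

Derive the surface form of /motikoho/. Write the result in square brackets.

1 Apocope: [motikoho] → [motikoh]
2 Intervocalic Voicing: [motikoh] → [modigoh]
3 Velar Fronting: no change — [modigoh]

[modigoh]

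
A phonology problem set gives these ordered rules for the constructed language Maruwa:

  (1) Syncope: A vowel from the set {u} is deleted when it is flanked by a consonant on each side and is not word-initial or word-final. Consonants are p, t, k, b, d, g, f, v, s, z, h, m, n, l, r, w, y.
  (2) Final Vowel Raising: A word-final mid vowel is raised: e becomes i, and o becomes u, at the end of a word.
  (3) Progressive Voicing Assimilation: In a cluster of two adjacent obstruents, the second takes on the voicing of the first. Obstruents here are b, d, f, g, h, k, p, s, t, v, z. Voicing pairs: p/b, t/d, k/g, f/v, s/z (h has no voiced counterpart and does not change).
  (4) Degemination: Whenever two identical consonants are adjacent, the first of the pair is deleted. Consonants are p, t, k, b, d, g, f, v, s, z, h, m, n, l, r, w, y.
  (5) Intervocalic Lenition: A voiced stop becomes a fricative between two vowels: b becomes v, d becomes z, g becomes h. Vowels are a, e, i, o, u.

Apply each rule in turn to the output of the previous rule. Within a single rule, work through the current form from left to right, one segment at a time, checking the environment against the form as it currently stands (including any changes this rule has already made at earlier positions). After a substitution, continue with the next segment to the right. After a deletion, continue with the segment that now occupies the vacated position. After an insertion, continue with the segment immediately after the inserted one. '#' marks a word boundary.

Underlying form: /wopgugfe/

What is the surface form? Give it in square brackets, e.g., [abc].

[wopkfi]

(1) Syncope: [wopgugfe] → [wopggfe]
(2) Final Vowel Raising: [wopggfe] → [wopggfi]
(3) Progressive Voicing Assimilation: [wopggfi] → [wopkkfi]
(4) Degemination: [wopkkfi] → [wopkfi]
(5) Intervocalic Lenition: no change — [wopkfi]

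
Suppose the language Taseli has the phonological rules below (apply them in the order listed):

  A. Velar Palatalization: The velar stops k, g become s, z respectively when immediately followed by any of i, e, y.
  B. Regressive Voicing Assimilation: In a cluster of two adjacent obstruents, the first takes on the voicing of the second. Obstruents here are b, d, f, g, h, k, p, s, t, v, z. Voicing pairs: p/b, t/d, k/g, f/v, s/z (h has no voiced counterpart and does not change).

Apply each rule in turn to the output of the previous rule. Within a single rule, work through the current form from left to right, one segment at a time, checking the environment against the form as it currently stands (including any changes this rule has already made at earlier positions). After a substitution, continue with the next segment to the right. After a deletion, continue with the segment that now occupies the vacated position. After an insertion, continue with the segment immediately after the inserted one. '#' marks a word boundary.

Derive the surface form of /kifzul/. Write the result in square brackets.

[sivzul]

A Velar Palatalization: [kifzul] → [sifzul]
B Regressive Voicing Assimilation: [sifzul] → [sivzul]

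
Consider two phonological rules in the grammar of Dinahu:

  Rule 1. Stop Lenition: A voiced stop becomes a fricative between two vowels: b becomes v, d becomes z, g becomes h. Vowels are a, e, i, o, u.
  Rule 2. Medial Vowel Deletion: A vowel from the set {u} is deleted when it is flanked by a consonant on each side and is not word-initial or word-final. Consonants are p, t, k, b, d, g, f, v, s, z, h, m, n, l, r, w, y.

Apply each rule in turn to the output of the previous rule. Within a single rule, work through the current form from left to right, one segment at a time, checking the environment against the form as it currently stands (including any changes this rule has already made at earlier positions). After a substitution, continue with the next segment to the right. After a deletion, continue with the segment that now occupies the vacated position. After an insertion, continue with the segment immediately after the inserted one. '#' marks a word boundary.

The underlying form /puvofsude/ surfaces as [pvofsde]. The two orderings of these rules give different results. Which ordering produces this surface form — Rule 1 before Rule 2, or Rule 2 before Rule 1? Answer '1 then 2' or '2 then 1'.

2 then 1

Order 1 then 2:
  1 Stop Lenition: [puvofsude] → [puvofsuze]
  2 Medial Vowel Deletion: [puvofsuze] → [pvofsze]
  result: [pvofsze]
Order 2 then 1:
  2 Medial Vowel Deletion: [puvofsude] → [pvofsde]
  1 Stop Lenition: no change — [pvofsde]
  result: [pvofsde]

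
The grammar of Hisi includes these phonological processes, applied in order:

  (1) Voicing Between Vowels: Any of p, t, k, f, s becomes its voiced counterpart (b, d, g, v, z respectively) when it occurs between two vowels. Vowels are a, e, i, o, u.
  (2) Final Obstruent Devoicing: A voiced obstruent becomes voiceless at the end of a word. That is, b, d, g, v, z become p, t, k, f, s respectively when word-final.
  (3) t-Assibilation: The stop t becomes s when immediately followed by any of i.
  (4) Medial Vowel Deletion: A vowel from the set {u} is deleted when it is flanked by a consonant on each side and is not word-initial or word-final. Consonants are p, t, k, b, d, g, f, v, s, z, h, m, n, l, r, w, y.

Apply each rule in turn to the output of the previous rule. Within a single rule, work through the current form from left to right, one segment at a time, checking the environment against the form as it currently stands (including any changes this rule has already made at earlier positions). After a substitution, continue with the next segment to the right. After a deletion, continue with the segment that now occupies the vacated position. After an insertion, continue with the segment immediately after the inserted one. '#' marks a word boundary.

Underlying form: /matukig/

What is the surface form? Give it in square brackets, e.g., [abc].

(1) Voicing Between Vowels: [matukig] → [madugig]
(2) Final Obstruent Devoicing: [madugig] → [madugik]
(3) t-Assibilation: no change — [madugik]
(4) Medial Vowel Deletion: [madugik] → [madgik]

[madgik]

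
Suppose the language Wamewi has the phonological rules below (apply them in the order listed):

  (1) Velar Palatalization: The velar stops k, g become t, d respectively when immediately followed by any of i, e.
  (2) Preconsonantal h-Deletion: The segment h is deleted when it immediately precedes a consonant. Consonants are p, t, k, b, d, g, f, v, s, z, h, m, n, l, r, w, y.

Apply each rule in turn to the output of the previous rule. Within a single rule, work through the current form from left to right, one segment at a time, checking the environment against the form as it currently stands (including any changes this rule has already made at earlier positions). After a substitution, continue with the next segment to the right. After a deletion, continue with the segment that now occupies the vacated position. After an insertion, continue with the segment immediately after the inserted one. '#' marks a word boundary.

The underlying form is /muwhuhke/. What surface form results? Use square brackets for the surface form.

[muwhute]

(1) Velar Palatalization: [muwhuhke] → [muwhuhte]
(2) Preconsonantal h-Deletion: [muwhuhte] → [muwhute]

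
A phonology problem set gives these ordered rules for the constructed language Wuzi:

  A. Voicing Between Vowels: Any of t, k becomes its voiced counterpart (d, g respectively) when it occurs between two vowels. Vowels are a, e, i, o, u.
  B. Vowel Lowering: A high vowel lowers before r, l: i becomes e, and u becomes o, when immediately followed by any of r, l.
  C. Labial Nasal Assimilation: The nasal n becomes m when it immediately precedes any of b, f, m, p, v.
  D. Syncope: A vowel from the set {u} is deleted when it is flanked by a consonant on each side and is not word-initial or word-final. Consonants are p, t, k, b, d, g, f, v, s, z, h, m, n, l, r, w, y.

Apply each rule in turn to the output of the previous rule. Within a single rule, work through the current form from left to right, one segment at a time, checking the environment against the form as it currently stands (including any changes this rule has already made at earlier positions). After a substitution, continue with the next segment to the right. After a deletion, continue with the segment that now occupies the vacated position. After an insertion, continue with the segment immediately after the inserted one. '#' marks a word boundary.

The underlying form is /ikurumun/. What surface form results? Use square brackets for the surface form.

A Voicing Between Vowels: [ikurumun] → [igurumun]
B Vowel Lowering: [igurumun] → [igorumun]
C Labial Nasal Assimilation: no change — [igorumun]
D Syncope: [igorumun] → [igormn]

[igormn]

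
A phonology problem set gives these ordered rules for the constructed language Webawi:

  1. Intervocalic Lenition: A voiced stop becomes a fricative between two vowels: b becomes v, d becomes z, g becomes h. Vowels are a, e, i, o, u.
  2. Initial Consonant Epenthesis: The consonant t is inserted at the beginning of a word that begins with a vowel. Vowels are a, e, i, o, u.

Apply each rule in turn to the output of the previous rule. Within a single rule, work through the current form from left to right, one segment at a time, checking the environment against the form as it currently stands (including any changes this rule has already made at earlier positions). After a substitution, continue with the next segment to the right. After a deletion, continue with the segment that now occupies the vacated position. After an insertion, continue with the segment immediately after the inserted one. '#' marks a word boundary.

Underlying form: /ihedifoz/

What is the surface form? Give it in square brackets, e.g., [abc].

[tihezifoz]

1 Intervocalic Lenition: [ihedifoz] → [ihezifoz]
2 Initial Consonant Epenthesis: [ihezifoz] → [tihezifoz]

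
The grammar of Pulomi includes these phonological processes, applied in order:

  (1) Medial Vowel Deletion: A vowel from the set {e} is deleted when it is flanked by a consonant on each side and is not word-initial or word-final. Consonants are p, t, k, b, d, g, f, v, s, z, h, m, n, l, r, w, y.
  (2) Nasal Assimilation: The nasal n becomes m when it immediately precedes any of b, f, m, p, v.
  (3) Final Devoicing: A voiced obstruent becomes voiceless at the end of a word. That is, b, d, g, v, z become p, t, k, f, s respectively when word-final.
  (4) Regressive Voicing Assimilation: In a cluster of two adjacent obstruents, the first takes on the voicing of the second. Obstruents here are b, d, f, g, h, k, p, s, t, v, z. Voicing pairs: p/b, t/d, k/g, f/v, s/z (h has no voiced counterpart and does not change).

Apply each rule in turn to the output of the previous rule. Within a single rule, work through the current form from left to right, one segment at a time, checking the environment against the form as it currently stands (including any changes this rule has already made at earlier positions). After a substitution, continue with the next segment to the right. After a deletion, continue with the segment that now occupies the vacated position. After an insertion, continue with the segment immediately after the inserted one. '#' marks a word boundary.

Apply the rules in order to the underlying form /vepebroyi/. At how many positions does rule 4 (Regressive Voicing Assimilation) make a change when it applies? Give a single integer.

(1) Medial Vowel Deletion: [vepebroyi] → [vpbroyi]
(2) Nasal Assimilation: no change — [vpbroyi]
(3) Final Devoicing: no change — [vpbroyi]
(4) Regressive Voicing Assimilation: [vpbroyi] → [fbbroyi]
Rule 4 changed 2 position(s).

2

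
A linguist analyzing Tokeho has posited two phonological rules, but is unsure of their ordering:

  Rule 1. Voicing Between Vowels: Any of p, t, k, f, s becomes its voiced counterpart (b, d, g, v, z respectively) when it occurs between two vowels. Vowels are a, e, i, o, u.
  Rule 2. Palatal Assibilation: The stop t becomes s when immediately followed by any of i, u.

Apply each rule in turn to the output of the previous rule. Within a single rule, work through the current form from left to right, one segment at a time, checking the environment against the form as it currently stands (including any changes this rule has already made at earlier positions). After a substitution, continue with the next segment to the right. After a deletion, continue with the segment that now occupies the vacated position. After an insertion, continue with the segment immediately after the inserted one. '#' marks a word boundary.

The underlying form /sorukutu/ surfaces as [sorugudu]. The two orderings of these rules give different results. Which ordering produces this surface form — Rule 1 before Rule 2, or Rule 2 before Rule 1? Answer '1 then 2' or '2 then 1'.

Order 1 then 2:
  1 Voicing Between Vowels: [sorukutu] → [sorugudu]
  2 Palatal Assibilation: no change — [sorugudu]
  result: [sorugudu]
Order 2 then 1:
  2 Palatal Assibilation: [sorukutu] → [sorukusu]
  1 Voicing Between Vowels: [sorukusu] → [soruguzu]
  result: [soruguzu]

1 then 2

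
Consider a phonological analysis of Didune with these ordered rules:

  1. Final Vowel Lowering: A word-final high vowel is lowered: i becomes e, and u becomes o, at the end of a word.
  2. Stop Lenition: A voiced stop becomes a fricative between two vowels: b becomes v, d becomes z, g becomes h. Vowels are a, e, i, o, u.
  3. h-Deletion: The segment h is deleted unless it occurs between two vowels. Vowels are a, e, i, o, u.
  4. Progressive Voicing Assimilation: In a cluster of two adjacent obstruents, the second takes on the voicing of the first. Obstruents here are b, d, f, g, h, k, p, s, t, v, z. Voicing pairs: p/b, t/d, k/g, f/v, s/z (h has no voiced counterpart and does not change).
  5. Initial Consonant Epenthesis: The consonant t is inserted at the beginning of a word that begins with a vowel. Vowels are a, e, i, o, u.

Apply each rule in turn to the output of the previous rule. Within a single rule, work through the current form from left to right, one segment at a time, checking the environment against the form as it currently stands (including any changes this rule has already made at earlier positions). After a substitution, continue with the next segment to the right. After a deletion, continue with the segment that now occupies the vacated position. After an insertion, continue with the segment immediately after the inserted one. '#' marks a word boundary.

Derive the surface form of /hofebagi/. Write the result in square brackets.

1 Final Vowel Lowering: [hofebagi] → [hofebage]
2 Stop Lenition: [hofebage] → [hofevahe]
3 h-Deletion: [hofevahe] → [ofevahe]
4 Progressive Voicing Assimilation: no change — [ofevahe]
5 Initial Consonant Epenthesis: [ofevahe] → [tofevahe]

[tofevahe]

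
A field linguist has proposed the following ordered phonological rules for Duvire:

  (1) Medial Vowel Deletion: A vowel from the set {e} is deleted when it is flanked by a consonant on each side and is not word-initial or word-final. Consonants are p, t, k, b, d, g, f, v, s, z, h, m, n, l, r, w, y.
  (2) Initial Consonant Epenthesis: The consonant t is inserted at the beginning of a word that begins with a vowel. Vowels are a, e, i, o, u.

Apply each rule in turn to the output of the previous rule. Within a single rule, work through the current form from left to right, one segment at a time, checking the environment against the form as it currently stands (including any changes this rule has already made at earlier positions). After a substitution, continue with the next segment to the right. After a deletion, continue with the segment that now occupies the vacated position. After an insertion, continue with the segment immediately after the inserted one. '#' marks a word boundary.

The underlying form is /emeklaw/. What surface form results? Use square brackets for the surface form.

(1) Medial Vowel Deletion: [emeklaw] → [emklaw]
(2) Initial Consonant Epenthesis: [emklaw] → [temklaw]

[temklaw]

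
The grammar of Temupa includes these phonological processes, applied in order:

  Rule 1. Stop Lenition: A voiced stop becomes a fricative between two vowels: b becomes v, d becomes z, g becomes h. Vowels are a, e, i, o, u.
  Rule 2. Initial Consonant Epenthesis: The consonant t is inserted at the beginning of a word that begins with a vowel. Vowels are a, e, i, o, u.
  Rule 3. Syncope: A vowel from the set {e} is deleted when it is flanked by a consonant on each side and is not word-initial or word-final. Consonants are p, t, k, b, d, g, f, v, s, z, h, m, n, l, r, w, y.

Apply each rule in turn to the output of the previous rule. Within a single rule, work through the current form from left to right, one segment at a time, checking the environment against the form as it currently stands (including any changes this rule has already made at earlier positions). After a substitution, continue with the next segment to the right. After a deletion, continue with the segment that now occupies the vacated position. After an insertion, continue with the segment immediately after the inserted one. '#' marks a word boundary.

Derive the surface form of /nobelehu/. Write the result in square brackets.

[novlhu]

Rule 1 Stop Lenition: [nobelehu] → [novelehu]
Rule 2 Initial Consonant Epenthesis: no change — [novelehu]
Rule 3 Syncope: [novelehu] → [novlhu]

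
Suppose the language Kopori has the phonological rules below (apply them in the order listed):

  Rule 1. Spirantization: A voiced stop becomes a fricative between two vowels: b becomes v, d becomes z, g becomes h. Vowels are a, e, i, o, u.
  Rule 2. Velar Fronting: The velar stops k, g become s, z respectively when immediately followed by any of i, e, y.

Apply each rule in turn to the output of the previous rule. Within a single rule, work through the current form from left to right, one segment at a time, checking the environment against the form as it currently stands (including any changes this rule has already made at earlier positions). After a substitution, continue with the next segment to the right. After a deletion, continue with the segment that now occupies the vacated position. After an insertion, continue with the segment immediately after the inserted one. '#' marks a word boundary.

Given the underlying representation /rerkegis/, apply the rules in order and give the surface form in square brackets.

Rule 1 Spirantization: [rerkegis] → [rerkehis]
Rule 2 Velar Fronting: [rerkehis] → [rersehis]

[rersehis]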